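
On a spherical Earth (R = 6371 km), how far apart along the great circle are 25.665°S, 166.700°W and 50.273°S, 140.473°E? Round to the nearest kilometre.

5233 km

Δλ = 140.473 − -166.700 = 307.173°; wrapped into (−180°, 180°]: -52.827°.
Δφ = -50.273 − -25.665 = -24.608°.
a = sin²(Δφ/2) + cos φ₁ · cos φ₂ · sin²(Δλ/2) = 0.159409.
c = 2·atan2(√a, √(1−a)) = 0.82142 rad → d = 6371·c ≈ 5233.28 km.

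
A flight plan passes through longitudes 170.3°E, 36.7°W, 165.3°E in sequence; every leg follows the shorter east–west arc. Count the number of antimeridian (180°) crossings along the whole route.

2

Leg 1: +170.3° → -36.7°, shortest Δλ = 153.0° (east) — crosses 180°.
Leg 2: -36.7° → +165.3°, shortest Δλ = -158.0° (west) — crosses 180°.
Total crossings: 2.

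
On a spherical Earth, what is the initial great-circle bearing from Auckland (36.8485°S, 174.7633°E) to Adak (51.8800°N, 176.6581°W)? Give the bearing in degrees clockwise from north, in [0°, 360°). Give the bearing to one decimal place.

Δλ = -176.6581 − 174.7633 = -351.4214°; wrapped into (−180°, 180°]: 8.5786°.
θ = atan2( sin Δλ · cos φ₂ , cos φ₁ · sin φ₂ − sin φ₁ · cos φ₂ · cos Δλ )
  = atan2(0.09208, 0.99561) = 5.284° → normalised to [0°, 360°): 5.284°.

5.3°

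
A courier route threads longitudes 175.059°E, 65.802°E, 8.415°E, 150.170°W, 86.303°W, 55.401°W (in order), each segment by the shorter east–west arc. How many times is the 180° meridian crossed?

0

Leg 1: +175.059° → +65.802°, shortest Δλ = -109.257° (west) — does not cross 180°.
Leg 2: +65.802° → +8.415°, shortest Δλ = -57.387° (west) — does not cross 180°.
Leg 3: +8.415° → -150.170°, shortest Δλ = -158.585° (west) — does not cross 180°.
Leg 4: -150.170° → -86.303°, shortest Δλ = 63.867° (east) — does not cross 180°.
Leg 5: -86.303° → -55.401°, shortest Δλ = 30.902° (east) — does not cross 180°.
Total crossings: 0.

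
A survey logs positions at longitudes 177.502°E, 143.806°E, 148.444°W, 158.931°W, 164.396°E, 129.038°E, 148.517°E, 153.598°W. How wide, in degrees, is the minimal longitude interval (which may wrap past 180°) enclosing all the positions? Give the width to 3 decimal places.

Sort the longitudes: -158.931°, -153.598°, -148.444°, +129.038°, +143.806°, +148.517°, +164.396°, +177.502°.
Eastward gaps between consecutive values (wrapping around): 5.333°, 5.154°, 277.482°, 14.768°, 4.711°, 15.879°, 13.106°, 23.567°.
Largest gap = 277.482° ⇒ minimal covering band is its complement: 360° − 277.482° = 82.518°.
Band runs from +129.038° eastward to -148.444°, crossing the antimeridian.

82.518°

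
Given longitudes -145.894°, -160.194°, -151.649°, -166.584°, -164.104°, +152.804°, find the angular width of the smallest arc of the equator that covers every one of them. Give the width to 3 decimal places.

61.302°

Sort the longitudes: -166.584°, -164.104°, -160.194°, -151.649°, -145.894°, +152.804°.
Eastward gaps between consecutive values (wrapping around): 2.480°, 3.910°, 8.545°, 5.755°, 298.698°, 40.612°.
Largest gap = 298.698° ⇒ minimal covering band is its complement: 360° − 298.698° = 61.302°.
Band runs from +152.804° eastward to -145.894°, crossing the antimeridian.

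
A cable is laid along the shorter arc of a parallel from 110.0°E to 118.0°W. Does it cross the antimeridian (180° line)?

Yes

Naïve |-118.0 − 110.0| = 228.0° > 180°, so the shorter arc goes the other way round — across 180°.
Signed shortest Δλ = ((-118.0 − 110.0 + 180) mod 360) − 180 = 132.0°.
Going east by 132.0° from +110.0° passes through 180° before reaching -118.0°.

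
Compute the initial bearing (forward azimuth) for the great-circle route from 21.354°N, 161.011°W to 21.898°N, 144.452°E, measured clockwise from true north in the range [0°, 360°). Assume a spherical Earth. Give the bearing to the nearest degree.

281°

Δλ = 144.452 − -161.011 = 305.463°; wrapped into (−180°, 180°]: -54.537°.
θ = atan2( sin Δλ · cos φ₂ , cos φ₁ · sin φ₂ − sin φ₁ · cos φ₂ · cos Δλ )
  = atan2(-0.75572, 0.15133) = -78.676° → normalised to [0°, 360°): 281.324°.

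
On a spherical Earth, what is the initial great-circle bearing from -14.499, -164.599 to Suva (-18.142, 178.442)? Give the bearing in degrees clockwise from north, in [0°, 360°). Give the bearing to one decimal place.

255.1°

Δλ = 178.442 − -164.599 = 343.041°; wrapped into (−180°, 180°]: -16.959°.
θ = atan2( sin Δλ · cos φ₂ , cos φ₁ · sin φ₂ − sin φ₁ · cos φ₂ · cos Δλ )
  = atan2(-0.27719, -0.07389) = -104.925° → normalised to [0°, 360°): 255.075°.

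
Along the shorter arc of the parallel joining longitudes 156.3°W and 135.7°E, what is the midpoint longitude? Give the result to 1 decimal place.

169.7°E

Signed shortest Δλ from -156.3° to +135.7° is -68.0°.
Midpoint longitude = -156.3° + (-68.0°)/2 = -156.3° − 34.0° = -190.3°.
Normalise into (−180°, 180°]: +169.7°.
(The naïve average (-156.3 + +135.7)/2 = -10.3° is on the wrong side of the globe.)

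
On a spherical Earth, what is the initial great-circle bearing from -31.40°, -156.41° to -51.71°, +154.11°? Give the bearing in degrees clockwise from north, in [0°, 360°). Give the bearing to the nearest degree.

Δλ = 154.11 − -156.41 = 310.52°; wrapped into (−180°, 180°]: -49.48°.
θ = atan2( sin Δλ · cos φ₂ , cos φ₁ · sin φ₂ − sin φ₁ · cos φ₂ · cos Δλ )
  = atan2(-0.47104, -0.46019) = -134.332° → normalised to [0°, 360°): 225.668°.

226°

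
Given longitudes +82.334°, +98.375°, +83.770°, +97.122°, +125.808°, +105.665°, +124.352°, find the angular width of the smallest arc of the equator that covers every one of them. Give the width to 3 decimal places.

Sort the longitudes: +82.334°, +83.770°, +97.122°, +98.375°, +105.665°, +124.352°, +125.808°.
Eastward gaps between consecutive values (wrapping around): 1.436°, 13.352°, 1.253°, 7.290°, 18.687°, 1.456°, 316.526°.
Largest gap = 316.526° ⇒ minimal covering band is its complement: 360° − 316.526° = 43.474°.
Band runs from +82.334° eastward to +125.808°.

43.474°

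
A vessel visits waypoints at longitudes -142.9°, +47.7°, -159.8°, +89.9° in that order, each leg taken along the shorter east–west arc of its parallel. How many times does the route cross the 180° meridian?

3

Leg 1: -142.9° → +47.7°, shortest Δλ = -169.4° (west) — crosses 180°.
Leg 2: +47.7° → -159.8°, shortest Δλ = 152.5° (east) — crosses 180°.
Leg 3: -159.8° → +89.9°, shortest Δλ = -110.3° (west) — crosses 180°.
Total crossings: 3.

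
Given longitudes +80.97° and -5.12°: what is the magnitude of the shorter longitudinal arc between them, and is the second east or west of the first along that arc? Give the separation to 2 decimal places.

86.09° west

Raw difference: -5.12 − 80.97 = -86.09°.
Normalise into (−180°, 180°]: -86.09° stays -86.09°.
Negative ⇒ the second point lies to the west; separation 86.09°.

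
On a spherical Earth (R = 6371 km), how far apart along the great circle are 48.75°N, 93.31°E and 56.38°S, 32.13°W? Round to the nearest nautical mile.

8820 nmi

Δλ = -32.13 − 93.31 = -125.44°.
Δφ = -56.38 − 48.75 = -105.13°.
a = sin²(Δφ/2) + cos φ₁ · cos φ₂ · sin²(Δλ/2) = 0.918881.
c = 2·atan2(√a, √(1−a)) = 2.56397 rad → d = 6371·c ≈ 16335.05 km ≈ 8820.22 nmi.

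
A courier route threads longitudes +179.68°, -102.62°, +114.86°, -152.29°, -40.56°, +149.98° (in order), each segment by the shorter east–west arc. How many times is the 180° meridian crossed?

Leg 1: +179.68° → -102.62°, shortest Δλ = 77.7° (east) — crosses 180°.
Leg 2: -102.62° → +114.86°, shortest Δλ = -142.52° (west) — crosses 180°.
Leg 3: +114.86° → -152.29°, shortest Δλ = 92.85° (east) — crosses 180°.
Leg 4: -152.29° → -40.56°, shortest Δλ = 111.73° (east) — does not cross 180°.
Leg 5: -40.56° → +149.98°, shortest Δλ = -169.46° (west) — crosses 180°.
Total crossings: 4.

4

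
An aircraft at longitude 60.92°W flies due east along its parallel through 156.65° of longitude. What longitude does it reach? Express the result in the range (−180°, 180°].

95.73°E

Start at -60.92°; shift +156.65° → +95.73°.
+95.73° already lies in (−180°, 180°].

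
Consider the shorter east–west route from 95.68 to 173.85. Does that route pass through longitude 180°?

No

Signed shortest Δλ = ((173.85 − 95.68 + 180) mod 360) − 180 = 78.17°.
Going east by 78.17° from +95.68° reaches +173.85° without touching 180°.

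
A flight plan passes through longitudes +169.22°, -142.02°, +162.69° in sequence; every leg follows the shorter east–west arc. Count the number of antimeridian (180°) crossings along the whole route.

2

Leg 1: +169.22° → -142.02°, shortest Δλ = 48.76° (east) — crosses 180°.
Leg 2: -142.02° → +162.69°, shortest Δλ = -55.29° (west) — crosses 180°.
Total crossings: 2.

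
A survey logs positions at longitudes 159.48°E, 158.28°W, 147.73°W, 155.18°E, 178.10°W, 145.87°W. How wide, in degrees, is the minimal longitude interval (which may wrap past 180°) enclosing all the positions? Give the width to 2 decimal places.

Sort the longitudes: -178.10°, -158.28°, -147.73°, -145.87°, +155.18°, +159.48°.
Eastward gaps between consecutive values (wrapping around): 19.82°, 10.55°, 1.86°, 301.05°, 4.30°, 22.42°.
Largest gap = 301.05° ⇒ minimal covering band is its complement: 360° − 301.05° = 58.95°.
Band runs from +155.18° eastward to -145.87°, crossing the antimeridian.

58.95°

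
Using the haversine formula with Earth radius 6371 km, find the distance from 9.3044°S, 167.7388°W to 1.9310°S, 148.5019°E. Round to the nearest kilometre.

4907 km

Δλ = 148.5019 − -167.7388 = 316.2407°; wrapped into (−180°, 180°]: -43.7593°.
Δφ = -1.9310 − -9.3044 = 7.3734°.
a = sin²(Δφ/2) + cos φ₁ · cos φ₂ · sin²(Δλ/2) = 0.141104.
c = 2·atan2(√a, √(1−a)) = 0.77017 rad → d = 6371·c ≈ 4906.75 km.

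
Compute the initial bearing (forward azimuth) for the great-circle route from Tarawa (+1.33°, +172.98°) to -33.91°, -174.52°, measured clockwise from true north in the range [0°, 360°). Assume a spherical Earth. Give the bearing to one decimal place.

162.7°

Δλ = -174.52 − 172.98 = -347.50°; wrapped into (−180°, 180°]: 12.50°.
θ = atan2( sin Δλ · cos φ₂ , cos φ₁ · sin φ₂ − sin φ₁ · cos φ₂ · cos Δλ )
  = atan2(0.17963, -0.57655) = 162.695° → normalised to [0°, 360°): 162.695°.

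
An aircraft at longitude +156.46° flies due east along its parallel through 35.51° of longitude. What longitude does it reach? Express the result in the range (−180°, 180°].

Start at +156.46°; shift +35.51° → +191.97°.
+191.97° lies outside (−180°, 180°]; subtract 360° → -168.03°.

-168.03°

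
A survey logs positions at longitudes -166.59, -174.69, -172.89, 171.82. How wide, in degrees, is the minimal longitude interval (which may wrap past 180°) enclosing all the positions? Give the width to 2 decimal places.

Sort the longitudes: -174.69°, -172.89°, -166.59°, +171.82°.
Eastward gaps between consecutive values (wrapping around): 1.80°, 6.30°, 338.41°, 13.49°.
Largest gap = 338.41° ⇒ minimal covering band is its complement: 360° − 338.41° = 21.59°.
Band runs from +171.82° eastward to -166.59°, crossing the antimeridian.

21.59°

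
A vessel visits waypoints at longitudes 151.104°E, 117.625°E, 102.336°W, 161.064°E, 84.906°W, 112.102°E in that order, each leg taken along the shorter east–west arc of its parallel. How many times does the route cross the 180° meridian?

Leg 1: +151.104° → +117.625°, shortest Δλ = -33.479° (west) — does not cross 180°.
Leg 2: +117.625° → -102.336°, shortest Δλ = 140.039° (east) — crosses 180°.
Leg 3: -102.336° → +161.064°, shortest Δλ = -96.6° (west) — crosses 180°.
Leg 4: +161.064° → -84.906°, shortest Δλ = 114.03° (east) — crosses 180°.
Leg 5: -84.906° → +112.102°, shortest Δλ = -162.992° (west) — crosses 180°.
Total crossings: 4.

4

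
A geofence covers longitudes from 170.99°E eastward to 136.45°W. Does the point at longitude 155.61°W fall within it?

Band width going east from +170.99° to -136.45°: ((-136.45 − 170.99) mod 360) = 52.56°.
Offset of -155.61° east of the west edge: ((-155.61 − 170.99) mod 360) = 33.40°.
33.40° ≤ 52.56° ⇒ inside.

Yes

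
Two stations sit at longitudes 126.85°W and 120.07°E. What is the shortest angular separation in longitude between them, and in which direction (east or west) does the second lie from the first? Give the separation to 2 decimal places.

Raw difference: 120.07 − -126.85 = 246.92°.
Normalise into (−180°, 180°]: 246.92° − 360° = -113.08°.
Negative ⇒ the second point lies to the west; separation 113.08°.

113.08° west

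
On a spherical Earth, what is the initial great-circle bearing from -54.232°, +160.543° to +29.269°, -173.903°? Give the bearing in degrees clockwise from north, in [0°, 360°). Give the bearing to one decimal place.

22.2°

Δλ = -173.903 − 160.543 = -334.446°; wrapped into (−180°, 180°]: 25.554°.
θ = atan2( sin Δλ · cos φ₂ , cos φ₁ · sin φ₂ − sin φ₁ · cos φ₂ · cos Δλ )
  = atan2(0.37629, 0.92434) = 22.151° → normalised to [0°, 360°): 22.151°.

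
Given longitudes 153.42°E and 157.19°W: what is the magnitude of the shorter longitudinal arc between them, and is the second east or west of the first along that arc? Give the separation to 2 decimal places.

Raw difference: -157.19 − 153.42 = -310.61°.
Normalise into (−180°, 180°]: -310.61° + 360° = 49.39°.
Positive ⇒ the second point lies to the east; separation 49.39°.

49.39° east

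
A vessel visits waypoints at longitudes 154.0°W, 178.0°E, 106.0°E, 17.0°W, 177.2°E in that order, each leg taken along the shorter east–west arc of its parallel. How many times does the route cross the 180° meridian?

2

Leg 1: -154.0° → +178.0°, shortest Δλ = -28.0° (west) — crosses 180°.
Leg 2: +178.0° → +106.0°, shortest Δλ = -72.0° (west) — does not cross 180°.
Leg 3: +106.0° → -17.0°, shortest Δλ = -123.0° (west) — does not cross 180°.
Leg 4: -17.0° → +177.2°, shortest Δλ = -165.8° (west) — crosses 180°.
Total crossings: 2.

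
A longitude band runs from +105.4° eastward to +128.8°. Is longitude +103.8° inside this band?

No

Band width going east from +105.4° to +128.8°: ((128.8 − 105.4) mod 360) = 23.4°.
Offset of +103.8° east of the west edge: ((103.8 − 105.4) mod 360) = 358.4°.
358.4° > 23.4° ⇒ outside.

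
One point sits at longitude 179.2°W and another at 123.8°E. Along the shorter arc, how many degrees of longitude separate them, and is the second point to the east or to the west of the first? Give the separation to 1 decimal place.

Raw difference: 123.8 − -179.2 = 303.0°.
Normalise into (−180°, 180°]: 303.0° − 360° = -57.0°.
Negative ⇒ the second point lies to the west; separation 57.0°.

57.0° west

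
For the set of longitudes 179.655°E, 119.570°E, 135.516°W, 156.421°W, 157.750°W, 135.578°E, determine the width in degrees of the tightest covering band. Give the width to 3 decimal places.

104.914°

Sort the longitudes: -157.750°, -156.421°, -135.516°, +119.570°, +135.578°, +179.655°.
Eastward gaps between consecutive values (wrapping around): 1.329°, 20.905°, 255.086°, 16.008°, 44.077°, 22.595°.
Largest gap = 255.086° ⇒ minimal covering band is its complement: 360° − 255.086° = 104.914°.
Band runs from +119.570° eastward to -135.516°, crossing the antimeridian.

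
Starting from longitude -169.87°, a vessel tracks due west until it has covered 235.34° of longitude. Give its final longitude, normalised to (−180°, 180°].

-45.21°

Start at -169.87°; shift −235.34° → -405.21°.
-405.21° lies outside (−180°, 180°]; add 360° → -45.21°.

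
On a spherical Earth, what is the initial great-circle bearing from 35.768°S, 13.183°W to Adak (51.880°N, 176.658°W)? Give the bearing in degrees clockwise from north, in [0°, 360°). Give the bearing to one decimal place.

Δλ = -176.658 − -13.183 = -163.475°.
θ = atan2( sin Δλ · cos φ₂ , cos φ₁ · sin φ₂ − sin φ₁ · cos φ₂ · cos Δλ )
  = atan2(-0.17558, 0.29242) = -30.983° → normalised to [0°, 360°): 329.017°.

329.0°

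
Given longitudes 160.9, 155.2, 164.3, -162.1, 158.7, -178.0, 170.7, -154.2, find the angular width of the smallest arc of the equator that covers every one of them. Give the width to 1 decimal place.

Sort the longitudes: -178.0°, -162.1°, -154.2°, +155.2°, +158.7°, +160.9°, +164.3°, +170.7°.
Eastward gaps between consecutive values (wrapping around): 15.9°, 7.9°, 309.4°, 3.5°, 2.2°, 3.4°, 6.4°, 11.3°.
Largest gap = 309.4° ⇒ minimal covering band is its complement: 360° − 309.4° = 50.6°.
Band runs from +155.2° eastward to -154.2°, crossing the antimeridian.

50.6°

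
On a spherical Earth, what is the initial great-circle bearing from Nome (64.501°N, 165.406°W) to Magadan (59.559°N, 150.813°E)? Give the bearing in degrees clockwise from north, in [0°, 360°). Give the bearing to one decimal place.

276.7°

Δλ = 150.813 − -165.406 = 316.219°; wrapped into (−180°, 180°]: -43.781°.
θ = atan2( sin Δλ · cos φ₂ , cos φ₁ · sin φ₂ − sin φ₁ · cos φ₂ · cos Δλ )
  = atan2(-0.35055, 0.04099) = -83.331° → normalised to [0°, 360°): 276.669°.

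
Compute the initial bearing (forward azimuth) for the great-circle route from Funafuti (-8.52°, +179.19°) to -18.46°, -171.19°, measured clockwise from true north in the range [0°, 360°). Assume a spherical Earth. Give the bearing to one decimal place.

137.8°

Δλ = -171.19 − 179.19 = -350.38°; wrapped into (−180°, 180°]: 9.62°.
θ = atan2( sin Δλ · cos φ₂ , cos φ₁ · sin φ₂ − sin φ₁ · cos φ₂ · cos Δλ )
  = atan2(0.15851, -0.17459) = 137.763° → normalised to [0°, 360°): 137.763°.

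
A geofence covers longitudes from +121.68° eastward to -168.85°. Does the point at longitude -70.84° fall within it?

No

Band width going east from +121.68° to -168.85°: ((-168.85 − 121.68) mod 360) = 69.47°.
Offset of -70.84° east of the west edge: ((-70.84 − 121.68) mod 360) = 167.48°.
167.48° > 69.47° ⇒ outside.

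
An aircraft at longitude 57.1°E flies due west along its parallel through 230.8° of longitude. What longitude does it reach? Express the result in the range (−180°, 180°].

Start at +57.1°; shift −230.8° → -173.7°.
-173.7° already lies in (−180°, 180°].

173.7°W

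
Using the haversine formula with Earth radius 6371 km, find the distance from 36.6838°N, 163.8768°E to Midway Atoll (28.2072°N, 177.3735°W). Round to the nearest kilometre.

Δλ = -177.3735 − 163.8768 = -341.2503°; wrapped into (−180°, 180°]: 18.7497°.
Δφ = 28.2072 − 36.6838 = -8.4766°.
a = sin²(Δφ/2) + cos φ₁ · cos φ₂ · sin²(Δλ/2) = 0.024214.
c = 2·atan2(√a, √(1−a)) = 0.31249 rad → d = 6371·c ≈ 1990.85 km.

1991 km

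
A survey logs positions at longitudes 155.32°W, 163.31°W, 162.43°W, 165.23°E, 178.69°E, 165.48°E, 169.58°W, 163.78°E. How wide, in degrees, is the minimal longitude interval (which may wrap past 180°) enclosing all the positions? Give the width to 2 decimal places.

Sort the longitudes: -169.58°, -163.31°, -162.43°, -155.32°, +163.78°, +165.23°, +165.48°, +178.69°.
Eastward gaps between consecutive values (wrapping around): 6.27°, 0.88°, 7.11°, 319.10°, 1.45°, 0.25°, 13.21°, 11.73°.
Largest gap = 319.10° ⇒ minimal covering band is its complement: 360° − 319.10° = 40.90°.
Band runs from +163.78° eastward to -155.32°, crossing the antimeridian.

40.90°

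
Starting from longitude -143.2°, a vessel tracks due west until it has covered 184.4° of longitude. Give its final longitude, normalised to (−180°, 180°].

Start at -143.2°; shift −184.4° → -327.6°.
-327.6° lies outside (−180°, 180°]; add 360° → +32.4°.

+32.4°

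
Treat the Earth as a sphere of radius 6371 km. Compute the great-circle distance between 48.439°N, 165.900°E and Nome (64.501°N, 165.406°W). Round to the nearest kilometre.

2468 km

Δλ = -165.406 − 165.900 = -331.306°; wrapped into (−180°, 180°]: 28.694°.
Δφ = 64.501 − 48.439 = 16.062°.
a = sin²(Δφ/2) + cos φ₁ · cos φ₂ · sin²(Δλ/2) = 0.037055.
c = 2·atan2(√a, √(1−a)) = 0.38741 rad → d = 6371·c ≈ 2468.19 km.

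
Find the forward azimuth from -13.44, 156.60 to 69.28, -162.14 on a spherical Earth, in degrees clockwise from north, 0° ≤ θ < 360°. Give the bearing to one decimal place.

Δλ = -162.14 − 156.60 = -318.74°; wrapped into (−180°, 180°]: 41.26°.
θ = atan2( sin Δλ · cos φ₂ , cos φ₁ · sin φ₂ − sin φ₁ · cos φ₂ · cos Δλ )
  = atan2(0.23332, 0.97152) = 13.505° → normalised to [0°, 360°): 13.505°.

13.5°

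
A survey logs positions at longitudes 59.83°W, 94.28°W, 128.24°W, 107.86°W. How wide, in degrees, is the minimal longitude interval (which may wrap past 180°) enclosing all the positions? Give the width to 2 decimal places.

68.41°

Sort the longitudes: -128.24°, -107.86°, -94.28°, -59.83°.
Eastward gaps between consecutive values (wrapping around): 20.38°, 13.58°, 34.45°, 291.59°.
Largest gap = 291.59° ⇒ minimal covering band is its complement: 360° − 291.59° = 68.41°.
Band runs from -128.24° eastward to -59.83°.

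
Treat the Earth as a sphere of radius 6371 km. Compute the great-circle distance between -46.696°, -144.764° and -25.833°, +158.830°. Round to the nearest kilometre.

Δλ = 158.830 − -144.764 = 303.594°; wrapped into (−180°, 180°]: -56.406°.
Δφ = -25.833 − -46.696 = 20.863°.
a = sin²(Δφ/2) + cos φ₁ · cos φ₂ · sin²(Δλ/2) = 0.170662.
c = 2·atan2(√a, √(1−a)) = 0.85174 rad → d = 6371·c ≈ 5426.42 km.

5426 km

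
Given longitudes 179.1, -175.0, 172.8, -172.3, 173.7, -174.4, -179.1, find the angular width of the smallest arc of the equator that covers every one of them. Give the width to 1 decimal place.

Sort the longitudes: -179.1°, -175.0°, -174.4°, -172.3°, +172.8°, +173.7°, +179.1°.
Eastward gaps between consecutive values (wrapping around): 4.1°, 0.6°, 2.1°, 345.1°, 0.9°, 5.4°, 1.8°.
Largest gap = 345.1° ⇒ minimal covering band is its complement: 360° − 345.1° = 14.9°.
Band runs from +172.8° eastward to -172.3°, crossing the antimeridian.

14.9°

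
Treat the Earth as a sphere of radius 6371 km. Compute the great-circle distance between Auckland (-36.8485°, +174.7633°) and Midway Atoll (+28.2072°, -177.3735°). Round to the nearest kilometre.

7280 km

Δλ = -177.3735 − 174.7633 = -352.1368°; wrapped into (−180°, 180°]: 7.8632°.
Δφ = 28.2072 − -36.8485 = 65.0557°.
a = sin²(Δφ/2) + cos φ₁ · cos φ₂ · sin²(Δλ/2) = 0.292447.
c = 2·atan2(√a, √(1−a)) = 1.14274 rad → d = 6371·c ≈ 7280.37 km.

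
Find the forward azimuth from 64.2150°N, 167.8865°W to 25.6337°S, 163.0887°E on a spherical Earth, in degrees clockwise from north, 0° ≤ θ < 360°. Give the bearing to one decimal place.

Δλ = 163.0887 − -167.8865 = 330.9752°; wrapped into (−180°, 180°]: -29.0248°.
θ = atan2( sin Δλ · cos φ₂ , cos φ₁ · sin φ₂ − sin φ₁ · cos φ₂ · cos Δλ )
  = atan2(-0.43744, -0.89804) = -154.029° → normalised to [0°, 360°): 205.971°.

206.0°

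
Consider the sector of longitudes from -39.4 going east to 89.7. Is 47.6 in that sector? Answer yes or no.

Yes

Band width going east from -39.4° to +89.7°: ((89.7 − -39.4) mod 360) = 129.1°.
Offset of +47.6° east of the west edge: ((47.6 − -39.4) mod 360) = 87.0°.
87.0° ≤ 129.1° ⇒ inside.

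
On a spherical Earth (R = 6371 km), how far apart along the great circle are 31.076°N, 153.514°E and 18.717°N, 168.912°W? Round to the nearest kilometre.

4008 km

Δλ = -168.912 − 153.514 = -322.426°; wrapped into (−180°, 180°]: 37.574°.
Δφ = 18.717 − 31.076 = -12.359°.
a = sin²(Δφ/2) + cos φ₁ · cos φ₂ · sin²(Δλ/2) = 0.095721.
c = 2·atan2(√a, √(1−a)) = 0.62910 rad → d = 6371·c ≈ 4007.99 km.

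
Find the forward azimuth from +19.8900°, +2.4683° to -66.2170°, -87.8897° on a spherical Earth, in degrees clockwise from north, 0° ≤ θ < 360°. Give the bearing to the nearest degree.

Δλ = -87.8897 − 2.4683 = -90.3580°.
θ = atan2( sin Δλ · cos φ₂ , cos φ₁ · sin φ₂ − sin φ₁ · cos φ₂ · cos Δλ )
  = atan2(-0.40327, -0.85964) = -154.868° → normalised to [0°, 360°): 205.132°.

205°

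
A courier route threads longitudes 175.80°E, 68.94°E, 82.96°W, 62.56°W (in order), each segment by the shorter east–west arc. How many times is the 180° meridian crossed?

Leg 1: +175.80° → +68.94°, shortest Δλ = -106.86° (west) — does not cross 180°.
Leg 2: +68.94° → -82.96°, shortest Δλ = -151.9° (west) — does not cross 180°.
Leg 3: -82.96° → -62.56°, shortest Δλ = 20.4° (east) — does not cross 180°.
Total crossings: 0.

0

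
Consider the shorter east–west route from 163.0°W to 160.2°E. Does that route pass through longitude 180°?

Yes

Naïve |160.2 − -163.0| = 323.2° > 180°, so the shorter arc goes the other way round — across 180°.
Signed shortest Δλ = ((160.2 − -163.0 + 180) mod 360) − 180 = -36.8°.
Going west by 36.8° from -163.0° passes through 180° before reaching +160.2°.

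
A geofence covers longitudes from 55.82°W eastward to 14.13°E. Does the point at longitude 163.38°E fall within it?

No

Band width going east from -55.82° to +14.13°: ((14.13 − -55.82) mod 360) = 69.95°.
Offset of +163.38° east of the west edge: ((163.38 − -55.82) mod 360) = 219.20°.
219.20° > 69.95° ⇒ outside.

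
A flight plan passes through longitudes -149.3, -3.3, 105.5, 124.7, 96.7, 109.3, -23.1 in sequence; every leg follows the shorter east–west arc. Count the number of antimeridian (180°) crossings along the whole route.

0

Leg 1: -149.3° → -3.3°, shortest Δλ = 146.0° (east) — does not cross 180°.
Leg 2: -3.3° → +105.5°, shortest Δλ = 108.8° (east) — does not cross 180°.
Leg 3: +105.5° → +124.7°, shortest Δλ = 19.2° (east) — does not cross 180°.
Leg 4: +124.7° → +96.7°, shortest Δλ = -28.0° (west) — does not cross 180°.
Leg 5: +96.7° → +109.3°, shortest Δλ = 12.6° (east) — does not cross 180°.
Leg 6: +109.3° → -23.1°, shortest Δλ = -132.4° (west) — does not cross 180°.
Total crossings: 0.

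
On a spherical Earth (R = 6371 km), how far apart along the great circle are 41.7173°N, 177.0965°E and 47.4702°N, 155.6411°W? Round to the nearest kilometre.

2238 km

Δλ = -155.6411 − 177.0965 = -332.7376°; wrapped into (−180°, 180°]: 27.2624°.
Δφ = 47.4702 − 41.7173 = 5.7529°.
a = sin²(Δφ/2) + cos φ₁ · cos φ₂ · sin²(Δλ/2) = 0.030543.
c = 2·atan2(√a, √(1−a)) = 0.35133 rad → d = 6371·c ≈ 2238.35 km.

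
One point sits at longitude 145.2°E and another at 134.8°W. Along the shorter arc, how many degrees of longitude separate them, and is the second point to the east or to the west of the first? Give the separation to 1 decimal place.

80.0° east

Raw difference: -134.8 − 145.2 = -280.0°.
Normalise into (−180°, 180°]: -280.0° + 360° = 80.0°.
Positive ⇒ the second point lies to the east; separation 80.0°.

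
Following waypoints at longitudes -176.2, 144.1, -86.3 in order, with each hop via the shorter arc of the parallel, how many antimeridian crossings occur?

2

Leg 1: -176.2° → +144.1°, shortest Δλ = -39.7° (west) — crosses 180°.
Leg 2: +144.1° → -86.3°, shortest Δλ = 129.6° (east) — crosses 180°.
Total crossings: 2.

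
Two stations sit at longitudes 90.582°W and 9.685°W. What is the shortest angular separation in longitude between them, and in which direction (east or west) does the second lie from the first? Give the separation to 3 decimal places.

Raw difference: -9.685 − -90.582 = 80.897°.
Normalise into (−180°, 180°]: 80.897° stays 80.897°.
Positive ⇒ the second point lies to the east; separation 80.897°.

80.897° east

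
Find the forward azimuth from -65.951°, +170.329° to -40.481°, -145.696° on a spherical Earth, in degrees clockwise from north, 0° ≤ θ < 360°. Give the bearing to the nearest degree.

66°

Δλ = -145.696 − 170.329 = -316.025°; wrapped into (−180°, 180°]: 43.975°.
θ = atan2( sin Δλ · cos φ₂ , cos φ₁ · sin φ₂ − sin φ₁ · cos φ₂ · cos Δλ )
  = atan2(0.52813, 0.23530) = 65.985° → normalised to [0°, 360°): 65.985°.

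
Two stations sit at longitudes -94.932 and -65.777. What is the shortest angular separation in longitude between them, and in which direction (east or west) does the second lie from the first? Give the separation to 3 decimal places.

29.155° east

Raw difference: -65.777 − -94.932 = 29.155°.
Normalise into (−180°, 180°]: 29.155° stays 29.155°.
Positive ⇒ the second point lies to the east; separation 29.155°.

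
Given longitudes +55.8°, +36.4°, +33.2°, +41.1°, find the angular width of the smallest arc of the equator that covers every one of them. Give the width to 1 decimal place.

Sort the longitudes: +33.2°, +36.4°, +41.1°, +55.8°.
Eastward gaps between consecutive values (wrapping around): 3.2°, 4.7°, 14.7°, 337.4°.
Largest gap = 337.4° ⇒ minimal covering band is its complement: 360° − 337.4° = 22.6°.
Band runs from +33.2° eastward to +55.8°.

22.6°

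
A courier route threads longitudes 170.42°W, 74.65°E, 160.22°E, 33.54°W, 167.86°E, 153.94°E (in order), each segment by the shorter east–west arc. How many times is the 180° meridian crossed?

Leg 1: -170.42° → +74.65°, shortest Δλ = -114.93° (west) — crosses 180°.
Leg 2: +74.65° → +160.22°, shortest Δλ = 85.57° (east) — does not cross 180°.
Leg 3: +160.22° → -33.54°, shortest Δλ = 166.24° (east) — crosses 180°.
Leg 4: -33.54° → +167.86°, shortest Δλ = -158.6° (west) — crosses 180°.
Leg 5: +167.86° → +153.94°, shortest Δλ = -13.92° (west) — does not cross 180°.
Total crossings: 3.

3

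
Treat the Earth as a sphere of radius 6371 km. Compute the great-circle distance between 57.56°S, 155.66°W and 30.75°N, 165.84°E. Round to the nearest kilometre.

Δλ = 165.84 − -155.66 = 321.50°; wrapped into (−180°, 180°]: -38.50°.
Δφ = 30.75 − -57.56 = 88.31°.
a = sin²(Δφ/2) + cos φ₁ · cos φ₂ · sin²(Δλ/2) = 0.535363.
c = 2·atan2(√a, √(1−a)) = 1.64158 rad → d = 6371·c ≈ 10458.51 km.

10459 km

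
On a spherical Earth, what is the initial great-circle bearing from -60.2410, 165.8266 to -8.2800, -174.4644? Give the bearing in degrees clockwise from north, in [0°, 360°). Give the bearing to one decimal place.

Δλ = -174.4644 − 165.8266 = -340.2910°; wrapped into (−180°, 180°]: 19.7090°.
θ = atan2( sin Δλ · cos φ₂ , cos φ₁ · sin φ₂ − sin φ₁ · cos φ₂ · cos Δλ )
  = atan2(0.33373, 0.73727) = 24.354° → normalised to [0°, 360°): 24.354°.

24.4°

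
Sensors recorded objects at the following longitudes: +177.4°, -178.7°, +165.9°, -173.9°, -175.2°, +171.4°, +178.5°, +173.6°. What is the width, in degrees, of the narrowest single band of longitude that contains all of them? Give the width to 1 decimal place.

Sort the longitudes: -178.7°, -175.2°, -173.9°, +165.9°, +171.4°, +173.6°, +177.4°, +178.5°.
Eastward gaps between consecutive values (wrapping around): 3.5°, 1.3°, 339.8°, 5.5°, 2.2°, 3.8°, 1.1°, 2.8°.
Largest gap = 339.8° ⇒ minimal covering band is its complement: 360° − 339.8° = 20.2°.
Band runs from +165.9° eastward to -173.9°, crossing the antimeridian.

20.2°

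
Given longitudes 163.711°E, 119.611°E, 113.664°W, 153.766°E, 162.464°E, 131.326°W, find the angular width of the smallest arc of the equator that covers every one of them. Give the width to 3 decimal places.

Sort the longitudes: -131.326°, -113.664°, +119.611°, +153.766°, +162.464°, +163.711°.
Eastward gaps between consecutive values (wrapping around): 17.662°, 233.275°, 34.155°, 8.698°, 1.247°, 64.963°.
Largest gap = 233.275° ⇒ minimal covering band is its complement: 360° − 233.275° = 126.725°.
Band runs from +119.611° eastward to -113.664°, crossing the antimeridian.

126.725°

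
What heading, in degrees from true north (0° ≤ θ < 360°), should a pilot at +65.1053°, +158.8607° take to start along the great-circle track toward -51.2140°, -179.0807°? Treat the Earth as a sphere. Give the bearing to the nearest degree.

Δλ = -179.0807 − 158.8607 = -337.9414°; wrapped into (−180°, 180°]: 22.0586°.
θ = atan2( sin Δλ · cos φ₂ , cos φ₁ · sin φ₂ − sin φ₁ · cos φ₂ · cos Δλ )
  = atan2(0.23525, -0.85474) = 164.611° → normalised to [0°, 360°): 164.611°.

165°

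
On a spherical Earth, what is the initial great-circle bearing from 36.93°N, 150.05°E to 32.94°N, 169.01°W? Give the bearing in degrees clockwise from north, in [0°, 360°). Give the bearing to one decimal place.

Δλ = -169.01 − 150.05 = -319.06°; wrapped into (−180°, 180°]: 40.94°.
θ = atan2( sin Δλ · cos φ₂ , cos φ₁ · sin φ₂ − sin φ₁ · cos φ₂ · cos Δλ )
  = atan2(0.54993, 0.05376) = 84.417° → normalised to [0°, 360°): 84.417°.

84.4°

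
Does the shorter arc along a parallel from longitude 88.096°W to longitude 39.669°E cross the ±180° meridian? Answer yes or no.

Signed shortest Δλ = ((39.669 − -88.096 + 180) mod 360) − 180 = 127.765°.
Going east by 127.765° from -88.096° reaches +39.669° without touching 180°.

No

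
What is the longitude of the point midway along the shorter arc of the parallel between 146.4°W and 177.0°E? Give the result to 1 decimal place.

164.7°W

Signed shortest Δλ from -146.4° to +177.0° is -36.6°.
Midpoint longitude = -146.4° + (-36.6°)/2 = -146.4° − 18.3° = -164.7°.
(The naïve average (-146.4 + +177.0)/2 = 15.3° is on the wrong side of the globe.)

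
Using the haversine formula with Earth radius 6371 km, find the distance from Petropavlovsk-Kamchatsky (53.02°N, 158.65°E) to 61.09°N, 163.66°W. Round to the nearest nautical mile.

1300 nmi

Δλ = -163.66 − 158.65 = -322.31°; wrapped into (−180°, 180°]: 37.69°.
Δφ = 61.09 − 53.02 = 8.07°.
a = sin²(Δφ/2) + cos φ₁ · cos φ₂ · sin²(Δλ/2) = 0.035292.
c = 2·atan2(√a, √(1−a)) = 0.37797 rad → d = 6371·c ≈ 2408.05 km ≈ 1300.24 nmi.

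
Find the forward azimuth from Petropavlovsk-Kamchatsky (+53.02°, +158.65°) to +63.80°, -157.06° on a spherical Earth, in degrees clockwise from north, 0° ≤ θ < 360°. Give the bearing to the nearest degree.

47°

Δλ = -157.06 − 158.65 = -315.71°; wrapped into (−180°, 180°]: 44.29°.
θ = atan2( sin Δλ · cos φ₂ , cos φ₁ · sin φ₂ − sin φ₁ · cos φ₂ · cos Δλ )
  = atan2(0.30830, 0.28727) = 47.022° → normalised to [0°, 360°): 47.022°.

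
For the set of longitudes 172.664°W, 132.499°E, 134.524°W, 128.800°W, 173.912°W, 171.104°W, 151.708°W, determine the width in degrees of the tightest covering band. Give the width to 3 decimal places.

98.701°

Sort the longitudes: -173.912°, -172.664°, -171.104°, -151.708°, -134.524°, -128.800°, +132.499°.
Eastward gaps between consecutive values (wrapping around): 1.248°, 1.560°, 19.396°, 17.184°, 5.724°, 261.299°, 53.589°.
Largest gap = 261.299° ⇒ minimal covering band is its complement: 360° − 261.299° = 98.701°.
Band runs from +132.499° eastward to -128.800°, crossing the antimeridian.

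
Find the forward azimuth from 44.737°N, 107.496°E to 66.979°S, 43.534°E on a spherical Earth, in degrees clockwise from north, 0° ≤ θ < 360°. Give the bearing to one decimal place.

204.4°

Δλ = 43.534 − 107.496 = -63.962°.
θ = atan2( sin Δλ · cos φ₂ , cos φ₁ · sin φ₂ − sin φ₁ · cos φ₂ · cos Δλ )
  = atan2(-0.35138, -0.77460) = -155.600° → normalised to [0°, 360°): 204.400°.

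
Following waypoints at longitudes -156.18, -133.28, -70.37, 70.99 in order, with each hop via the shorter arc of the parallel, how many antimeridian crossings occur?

0

Leg 1: -156.18° → -133.28°, shortest Δλ = 22.9° (east) — does not cross 180°.
Leg 2: -133.28° → -70.37°, shortest Δλ = 62.91° (east) — does not cross 180°.
Leg 3: -70.37° → +70.99°, shortest Δλ = 141.36° (east) — does not cross 180°.
Total crossings: 0.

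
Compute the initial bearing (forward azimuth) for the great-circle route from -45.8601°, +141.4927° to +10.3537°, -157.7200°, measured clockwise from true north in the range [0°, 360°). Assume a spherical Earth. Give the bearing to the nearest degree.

Δλ = -157.7200 − 141.4927 = -299.2127°; wrapped into (−180°, 180°]: 60.7873°.
θ = atan2( sin Δλ · cos φ₂ , cos φ₁ · sin φ₂ − sin φ₁ · cos φ₂ · cos Δλ )
  = atan2(0.85860, 0.46971) = 61.319° → normalised to [0°, 360°): 61.319°.

61°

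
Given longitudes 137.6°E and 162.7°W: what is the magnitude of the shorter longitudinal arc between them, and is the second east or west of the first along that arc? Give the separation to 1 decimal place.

59.7° east

Raw difference: -162.7 − 137.6 = -300.3°.
Normalise into (−180°, 180°]: -300.3° + 360° = 59.7°.
Positive ⇒ the second point lies to the east; separation 59.7°.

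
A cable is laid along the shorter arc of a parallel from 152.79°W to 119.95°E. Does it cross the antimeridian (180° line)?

Naïve |119.95 − -152.79| = 272.74° > 180°, so the shorter arc goes the other way round — across 180°.
Signed shortest Δλ = ((119.95 − -152.79 + 180) mod 360) − 180 = -87.26°.
Going west by 87.26° from -152.79° passes through 180° before reaching +119.95°.

Yes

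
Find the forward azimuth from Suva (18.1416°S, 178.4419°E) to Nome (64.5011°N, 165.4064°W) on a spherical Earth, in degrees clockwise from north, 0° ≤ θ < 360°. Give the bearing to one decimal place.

6.9°

Δλ = -165.4064 − 178.4419 = -343.8483°; wrapped into (−180°, 180°]: 16.1517°.
θ = atan2( sin Δλ · cos φ₂ , cos φ₁ · sin φ₂ − sin φ₁ · cos φ₂ · cos Δλ )
  = atan2(0.11976, 0.98648) = 6.922° → normalised to [0°, 360°): 6.922°.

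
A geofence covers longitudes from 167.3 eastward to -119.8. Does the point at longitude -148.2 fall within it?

Yes

Band width going east from +167.3° to -119.8°: ((-119.8 − 167.3) mod 360) = 72.9°.
Offset of -148.2° east of the west edge: ((-148.2 − 167.3) mod 360) = 44.5°.
44.5° ≤ 72.9° ⇒ inside.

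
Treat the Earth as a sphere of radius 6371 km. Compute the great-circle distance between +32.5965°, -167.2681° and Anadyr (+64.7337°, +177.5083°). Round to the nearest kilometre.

Δλ = 177.5083 − -167.2681 = 344.7764°; wrapped into (−180°, 180°]: -15.2236°.
Δφ = 64.7337 − 32.5965 = 32.1372°.
a = sin²(Δφ/2) + cos φ₁ · cos φ₂ · sin²(Δλ/2) = 0.082921.
c = 2·atan2(√a, √(1−a)) = 0.58419 rad → d = 6371·c ≈ 3721.89 km.

3722 km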